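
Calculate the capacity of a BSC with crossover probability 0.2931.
0.1273 bits

For a binary symmetric channel (BSC) with error probability p:
Capacity C = 1 - H(p) bits per symbol

where H(p) = -p log₂(p) - (1-p) log₂(1-p) is the binary entropy function.

H(0.2931) = 0.8727 bits
C = 1 - 0.8727 = 0.1273 bits per symbol

This means we can reliably transmit up to 0.1273 bits of information per channel use.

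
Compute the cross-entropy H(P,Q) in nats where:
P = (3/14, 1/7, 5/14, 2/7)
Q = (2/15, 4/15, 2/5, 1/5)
1.4077 nats

Cross-entropy: H(P,Q) = -Σ p(x) log q(x)

Alternatively: H(P,Q) = H(P) + D_KL(P||Q)
H(P) = 1.3337 nats
D_KL(P||Q) = 0.0739 nats

H(P,Q) = 1.3337 + 0.0739 = 1.4077 nats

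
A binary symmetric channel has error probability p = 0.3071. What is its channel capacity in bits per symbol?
0.1102 bits

For a binary symmetric channel (BSC) with error probability p:
Capacity C = 1 - H(p) bits per symbol

where H(p) = -p log₂(p) - (1-p) log₂(1-p) is the binary entropy function.

H(0.3071) = 0.8898 bits
C = 1 - 0.8898 = 0.1102 bits per symbol

This means we can reliably transmit up to 0.1102 bits of information per channel use.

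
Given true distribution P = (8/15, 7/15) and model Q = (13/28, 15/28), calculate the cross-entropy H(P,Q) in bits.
1.0106 bits

Cross-entropy: H(P,Q) = -Σ p(x) log q(x)

Alternatively: H(P,Q) = H(P) + D_KL(P||Q)
H(P) = 0.9968 bits
D_KL(P||Q) = 0.0138 bits

H(P,Q) = 0.9968 + 0.0138 = 1.0106 bits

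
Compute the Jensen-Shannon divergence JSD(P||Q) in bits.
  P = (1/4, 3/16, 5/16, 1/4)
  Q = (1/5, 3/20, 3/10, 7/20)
0.0096 bits

Jensen-Shannon divergence is:
JSD(P||Q) = 0.5 × D_KL(P||M) + 0.5 × D_KL(Q||M)
where M = 0.5 × (P + Q) is the mixture distribution.

M = 0.5 × (1/4, 3/16, 5/16, 1/4) + 0.5 × (1/5, 3/20, 3/10, 7/20) = (9/40, 0.16875, 0.30625, 3/10)

D_KL(P||M) = 0.0099 bits
D_KL(Q||M) = 0.0094 bits

JSD(P||Q) = 0.5 × 0.0099 + 0.5 × 0.0094 = 0.0096 bits

Unlike KL divergence, JSD is symmetric and bounded: 0 ≤ JSD ≤ log(2).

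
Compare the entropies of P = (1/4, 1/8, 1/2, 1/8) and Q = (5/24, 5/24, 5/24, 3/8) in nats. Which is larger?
Q

Computing entropies in nats:
H(P) = 1.2130
H(Q) = 1.3482

Distribution Q has higher entropy.

Intuition: The distribution closer to uniform (more spread out) has higher entropy.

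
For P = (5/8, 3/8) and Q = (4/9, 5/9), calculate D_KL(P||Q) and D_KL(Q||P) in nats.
D_KL(P||Q) = 0.0657, D_KL(Q||P) = 0.0668

KL divergence is not symmetric: D_KL(P||Q) ≠ D_KL(Q||P) in general.

D_KL(P||Q) = 0.0657 nats
D_KL(Q||P) = 0.0668 nats

No, they are not equal!

This asymmetry is why KL divergence is not a true distance metric.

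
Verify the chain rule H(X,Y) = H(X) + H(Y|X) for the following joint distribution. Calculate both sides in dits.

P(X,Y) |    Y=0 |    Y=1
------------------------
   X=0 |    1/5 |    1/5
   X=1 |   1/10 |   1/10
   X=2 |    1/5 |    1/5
H(X,Y) = 0.7592, H(X) = 0.4581, H(Y|X) = 0.3010 (all in dits)

Chain rule: H(X,Y) = H(X) + H(Y|X)

Left side — joint entropy directly:
H(X,Y) = -Σ p(x,y) log p(x,y) = 0.7592 dits

Right side — compute H(Y|X) from the conditional distributions:
P(X) = (2/5, 1/5, 2/5), so H(X) = 0.4581 dits
H(Y|X) = Σ_x P(X=x) · H(Y|X=x):
  P(Y|X=0) = (1/2, 1/2), H(Y|X=0) = 0.3010, weight P(X=0) = 2/5
  P(Y|X=1) = (1/2, 1/2), H(Y|X=1) = 0.3010, weight P(X=1) = 1/5
  P(Y|X=2) = (1/2, 1/2), H(Y|X=2) = 0.3010, weight P(X=2) = 2/5
H(Y|X) = 0.3010 dits

H(X) + H(Y|X) = 0.4581 + 0.3010 = 0.7592 dits

Both sides equal 0.7592 dits. ✓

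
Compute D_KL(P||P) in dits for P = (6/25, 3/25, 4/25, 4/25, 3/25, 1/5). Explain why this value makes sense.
0.0000 dits

KL divergence satisfies the Gibbs inequality: D_KL(P||Q) ≥ 0 for all distributions P, Q.

D_KL(P||Q) = Σ p(x) log(p(x)/q(x))
Each term is p(x) × log_10(p(x)/p(x)) = p(x) × log_10(1) = 0, so the sum is 0.
D_KL(P||Q) = 0.0000 dits

When P = Q, the KL divergence is exactly 0, as there is no 'divergence' between identical distributions.

This non-negativity is a fundamental property: relative entropy cannot be negative because it measures how different Q is from P.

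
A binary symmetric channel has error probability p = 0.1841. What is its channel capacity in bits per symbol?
0.3110 bits

For a binary symmetric channel (BSC) with error probability p:
Capacity C = 1 - H(p) bits per symbol

where H(p) = -p log₂(p) - (1-p) log₂(1-p) is the binary entropy function.

H(0.1841) = 0.6890 bits
C = 1 - 0.6890 = 0.3110 bits per symbol

This means we can reliably transmit up to 0.3110 bits of information per channel use.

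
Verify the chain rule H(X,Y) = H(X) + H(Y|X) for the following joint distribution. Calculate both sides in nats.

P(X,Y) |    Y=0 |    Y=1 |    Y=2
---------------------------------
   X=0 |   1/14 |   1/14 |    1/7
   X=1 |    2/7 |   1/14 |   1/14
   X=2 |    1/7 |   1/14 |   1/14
H(X,Y) = 2.0449, H(X) = 1.0790, H(Y|X) = 0.9659 (all in nats)

Chain rule: H(X,Y) = H(X) + H(Y|X)

Left side — joint entropy directly:
H(X,Y) = -Σ p(x,y) log p(x,y) = 2.0449 nats

Right side — compute H(Y|X) from the conditional distributions:
P(X) = (2/7, 3/7, 2/7), so H(X) = 1.0790 nats
H(Y|X) = Σ_x P(X=x) · H(Y|X=x):
  P(Y|X=0) = (1/4, 1/4, 1/2), H(Y|X=0) = 1.0397, weight P(X=0) = 2/7
  P(Y|X=1) = (2/3, 1/6, 1/6), H(Y|X=1) = 0.8676, weight P(X=1) = 3/7
  P(Y|X=2) = (1/2, 1/4, 1/4), H(Y|X=2) = 1.0397, weight P(X=2) = 2/7
H(Y|X) = 0.9659 nats

H(X) + H(Y|X) = 1.0790 + 0.9659 = 2.0449 nats

Both sides equal 2.0449 nats. ✓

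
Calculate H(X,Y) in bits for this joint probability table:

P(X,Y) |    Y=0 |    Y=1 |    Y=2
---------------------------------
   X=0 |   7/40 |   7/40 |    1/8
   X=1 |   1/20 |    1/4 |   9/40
2.4554 bits

Joint entropy is H(X,Y) = -Σ_{x,y} p(x,y) log p(x,y).

Summing over all non-zero entries:
H(X,Y) = -[7/40·log_2(7/40) + 7/40·log_2(7/40) + 1/8·log_2(1/8) + 1/20·log_2(1/20) + 1/4·log_2(1/4) + 9/40·log_2(9/40)]
H(X,Y) = 2.4554 bits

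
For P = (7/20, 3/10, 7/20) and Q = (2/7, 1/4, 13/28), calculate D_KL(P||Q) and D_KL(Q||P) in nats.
D_KL(P||Q) = 0.0268, D_KL(Q||P) = 0.0276

KL divergence is not symmetric: D_KL(P||Q) ≠ D_KL(Q||P) in general.

D_KL(P||Q) = 0.0268 nats
D_KL(Q||P) = 0.0276 nats

No, they are not equal!

This asymmetry is why KL divergence is not a true distance metric.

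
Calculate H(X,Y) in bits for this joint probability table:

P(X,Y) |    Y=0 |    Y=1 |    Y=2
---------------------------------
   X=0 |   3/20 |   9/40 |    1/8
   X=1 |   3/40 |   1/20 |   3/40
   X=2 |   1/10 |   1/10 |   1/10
3.0430 bits

Joint entropy is H(X,Y) = -Σ_{x,y} p(x,y) log p(x,y).

Summing over all non-zero entries:
H(X,Y) = -[3/20·log_2(3/20) + 9/40·log_2(9/40) + 1/8·log_2(1/8) + 3/40·log_2(3/40) + 1/20·log_2(1/20) + 3/40·log_2(3/40) + 1/10·log_2(1/10) + 1/10·log_2(1/10) + 1/10·log_2(1/10)]
H(X,Y) = 3.0430 bits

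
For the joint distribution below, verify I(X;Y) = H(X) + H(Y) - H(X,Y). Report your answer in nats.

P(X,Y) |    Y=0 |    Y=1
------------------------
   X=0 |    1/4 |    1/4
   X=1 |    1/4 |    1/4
I(X;Y) = 0.0000 nats

Mutual information has multiple equivalent forms:
- I(X;Y) = H(X) - H(X|Y)
- I(X;Y) = H(Y) - H(Y|X)
- I(X;Y) = H(X) + H(Y) - H(X,Y)

Computing all quantities:
H(X) = 0.6931, H(Y) = 0.6931, H(X,Y) = 1.3863
H(X|Y) = 0.6931, H(Y|X) = 0.6931

Verification:
H(X) - H(X|Y) = 0.6931 - 0.6931 = 0.0000
H(Y) - H(Y|X) = 0.6931 - 0.6931 = 0.0000
H(X) + H(Y) - H(X,Y) = 0.6931 + 0.6931 - 1.3863 = 0.0000

All forms give I(X;Y) = 0.0000 nats. ✓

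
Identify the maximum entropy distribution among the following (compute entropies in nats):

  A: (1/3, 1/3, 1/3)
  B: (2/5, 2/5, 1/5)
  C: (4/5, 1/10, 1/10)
A

For a discrete distribution over n outcomes, entropy is maximized by the uniform distribution.

Computing entropies:
H(A) = 1.0986 nats
H(B) = 1.0549 nats
H(C) = 0.6390 nats

The uniform distribution (where all probabilities equal 1/3) achieves the maximum entropy of log_e(3) = 1.0986 nats.

Distribution A has the highest entropy.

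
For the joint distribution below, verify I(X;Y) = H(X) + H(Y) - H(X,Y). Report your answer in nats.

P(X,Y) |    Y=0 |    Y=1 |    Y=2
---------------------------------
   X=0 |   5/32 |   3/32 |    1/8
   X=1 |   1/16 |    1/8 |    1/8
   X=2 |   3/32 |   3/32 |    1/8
I(X;Y) = 0.0208 nats

Mutual information has multiple equivalent forms:
- I(X;Y) = H(X) - H(X|Y)
- I(X;Y) = H(Y) - H(Y|X)
- I(X;Y) = H(X) + H(Y) - H(X,Y)

Computing all quantities:
H(X) = 1.0948, H(Y) = 1.0948, H(X,Y) = 2.1688
H(X|Y) = 1.0740, H(Y|X) = 1.0740

Verification:
H(X) - H(X|Y) = 1.0948 - 1.0740 = 0.0208
H(Y) - H(Y|X) = 1.0948 - 1.0740 = 0.0208
H(X) + H(Y) - H(X,Y) = 1.0948 + 1.0948 - 2.1688 = 0.0208

All forms give I(X;Y) = 0.0208 nats. ✓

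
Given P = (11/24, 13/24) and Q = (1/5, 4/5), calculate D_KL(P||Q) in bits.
0.2436 bits

KL divergence: D_KL(P||Q) = Σ p(x) log(p(x)/q(x))

Computing term by term:
  x=0: 11/24 × log_2[(11/24)/(1/5)] = 11/24 × 1.1964 = 0.5483
  x=1: 13/24 × log_2[(13/24)/(4/5)] = 13/24 × -0.5626 = -0.3047

D_KL(P||Q) = 0.2436 bits

Note: KL divergence is always non-negative and equals 0 iff P = Q.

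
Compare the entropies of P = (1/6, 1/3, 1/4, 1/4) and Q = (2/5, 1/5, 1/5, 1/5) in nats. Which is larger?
P

Computing entropies in nats:
H(P) = 1.3580
H(Q) = 1.3322

Distribution P has higher entropy.

Intuition: The distribution closer to uniform (more spread out) has higher entropy.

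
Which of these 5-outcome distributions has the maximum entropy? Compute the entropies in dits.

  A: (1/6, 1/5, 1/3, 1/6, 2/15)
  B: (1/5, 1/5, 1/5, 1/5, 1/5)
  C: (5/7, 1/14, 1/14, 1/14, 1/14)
B

For a discrete distribution over n outcomes, entropy is maximized by the uniform distribution.

Computing entropies:
H(A) = 0.6749 dits
H(B) = 0.6990 dits
H(C) = 0.4318 dits

The uniform distribution (where all probabilities equal 1/5) achieves the maximum entropy of log_10(5) = 0.6990 dits.

Distribution B has the highest entropy.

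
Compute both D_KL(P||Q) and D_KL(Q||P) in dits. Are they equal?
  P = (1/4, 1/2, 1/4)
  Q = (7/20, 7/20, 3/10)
D_KL(P||Q) = 0.0211, D_KL(Q||P) = 0.0207

KL divergence is not symmetric: D_KL(P||Q) ≠ D_KL(Q||P) in general.

D_KL(P||Q) = 0.0211 dits
D_KL(Q||P) = 0.0207 dits

No, they are not equal!

This asymmetry is why KL divergence is not a true distance metric.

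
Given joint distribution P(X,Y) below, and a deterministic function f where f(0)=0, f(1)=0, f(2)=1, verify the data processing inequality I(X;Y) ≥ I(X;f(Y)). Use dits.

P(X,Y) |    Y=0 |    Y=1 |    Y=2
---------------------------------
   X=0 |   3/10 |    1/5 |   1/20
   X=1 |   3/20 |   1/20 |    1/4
I(X;Y) = 0.0614, I(X;f(Y)) = 0.0583, inequality holds: 0.0614 ≥ 0.0583

Data Processing Inequality: For any Markov chain X → Y → Z, we have I(X;Y) ≥ I(X;Z).

Here Z = f(Y) is a deterministic function of Y, forming X → Y → Z.

Original I(X;Y) = 0.0614 dits

After applying f:
P(X,Z) where Z=f(Y):
- P(X,Z=0) = P(X,Y=0) + P(X,Y=1)
- P(X,Z=1) = P(X,Y=2)

I(X;Z) = I(X;f(Y)) = 0.0583 dits

Verification: 0.0614 ≥ 0.0583 ✓

Information cannot be created by processing; the function f can only lose information about X.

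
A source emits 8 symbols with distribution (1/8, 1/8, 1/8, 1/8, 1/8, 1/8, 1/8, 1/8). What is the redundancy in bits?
0.0000 bits

Redundancy measures how far a source is from maximum entropy:
R = H_max - H(X)

Maximum entropy for 8 symbols: H_max = log_2(8) = 3.0000 bits
Actual entropy: H(X) = 3.0000 bits
Redundancy: R = 3.0000 - 3.0000 = 0.0000 bits

This redundancy represents potential for compression: the source could be compressed by 0.0000 bits per symbol.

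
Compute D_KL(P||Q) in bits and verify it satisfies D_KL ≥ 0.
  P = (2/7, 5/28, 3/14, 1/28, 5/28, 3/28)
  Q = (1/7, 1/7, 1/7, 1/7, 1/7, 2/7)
0.3030 bits

KL divergence satisfies the Gibbs inequality: D_KL(P||Q) ≥ 0 for all distributions P, Q.

D_KL(P||Q) = Σ p(x) log(p(x)/q(x))
Term by term:
  x=0: 2/7 × log_2[(2/7)/(1/7)] = 0.2857
  x=1: 5/28 × log_2[(5/28)/(1/7)] = 0.0575
  x=2: 3/14 × log_2[(3/14)/(1/7)] = 0.1253
  x=3: 1/28 × log_2[(1/28)/(1/7)] = -0.0714
  x=4: 5/28 × log_2[(5/28)/(1/7)] = 0.0575
  x=5: 3/28 × log_2[(3/28)/(2/7)] = -0.1516
D_KL(P||Q) = 0.3030 bits

D_KL(P||Q) = 0.3030 ≥ 0 ✓

This non-negativity is a fundamental property: relative entropy cannot be negative because it measures how different Q is from P.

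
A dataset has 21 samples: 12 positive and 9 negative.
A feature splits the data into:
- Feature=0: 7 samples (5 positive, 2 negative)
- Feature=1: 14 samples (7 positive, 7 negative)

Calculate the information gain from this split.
0.0309 bits

Information Gain = H(Y) - H(Y|Feature)

Before split:
P(positive) = 12/21 = 0.5714
H(Y) = 0.9852 bits

After split:
Feature=0: H = 0.8631 bits (weight = 7/21)
Feature=1: H = 1.0000 bits (weight = 14/21)
H(Y|Feature) = (7/21)×0.8631 + (14/21)×1.0000 = 0.9544 bits

Information Gain = 0.9852 - 0.9544 = 0.0309 bits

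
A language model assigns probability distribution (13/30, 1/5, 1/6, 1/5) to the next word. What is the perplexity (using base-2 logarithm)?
3.6869

Perplexity is 2^H (or exp(H) for natural log).

First, H = -Σ p log p = 1.8824 bits
Perplexity = 2^1.8824 = 3.6869

Interpretation: The model's uncertainty is equivalent to choosing uniformly among 3.7 options.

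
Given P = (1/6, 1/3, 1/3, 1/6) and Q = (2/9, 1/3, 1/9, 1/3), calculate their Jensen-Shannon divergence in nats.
0.0452 nats

Jensen-Shannon divergence is:
JSD(P||Q) = 0.5 × D_KL(P||M) + 0.5 × D_KL(Q||M)
where M = 0.5 × (P + Q) is the mixture distribution.

M = 0.5 × (1/6, 1/3, 1/3, 1/6) + 0.5 × (2/9, 1/3, 1/9, 1/3) = (7/36, 1/3, 2/9, 1/4)

D_KL(P||M) = 0.0419 nats
D_KL(Q||M) = 0.0486 nats

JSD(P||Q) = 0.5 × 0.0419 + 0.5 × 0.0486 = 0.0452 nats

Unlike KL divergence, JSD is symmetric and bounded: 0 ≤ JSD ≤ log(2).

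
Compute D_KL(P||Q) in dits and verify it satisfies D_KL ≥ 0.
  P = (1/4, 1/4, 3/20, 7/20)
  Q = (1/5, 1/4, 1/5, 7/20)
0.0055 dits

KL divergence satisfies the Gibbs inequality: D_KL(P||Q) ≥ 0 for all distributions P, Q.

D_KL(P||Q) = Σ p(x) log(p(x)/q(x))
Term by term:
  x=0: 1/4 × log_10[(1/4)/(1/5)] = 0.0242
  x=1: 1/4 × log_10[(1/4)/(1/4)] = 0.0000
  x=2: 3/20 × log_10[(3/20)/(1/5)] = -0.0187
  x=3: 7/20 × log_10[(7/20)/(7/20)] = 0.0000
D_KL(P||Q) = 0.0055 dits

D_KL(P||Q) = 0.0055 ≥ 0 ✓

This non-negativity is a fundamental property: relative entropy cannot be negative because it measures how different Q is from P.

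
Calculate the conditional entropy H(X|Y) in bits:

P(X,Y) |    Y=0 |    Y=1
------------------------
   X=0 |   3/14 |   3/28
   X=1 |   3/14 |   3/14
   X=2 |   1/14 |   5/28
1.4897 bits

Using the chain rule: H(X|Y) = H(X,Y) - H(Y)

First, compute H(X,Y) = 2.4897 bits

Marginal P(Y) = (1/2, 1/2)
H(Y) = 1.0000 bits

H(X|Y) = H(X,Y) - H(Y) = 2.4897 - 1.0000 = 1.4897 bits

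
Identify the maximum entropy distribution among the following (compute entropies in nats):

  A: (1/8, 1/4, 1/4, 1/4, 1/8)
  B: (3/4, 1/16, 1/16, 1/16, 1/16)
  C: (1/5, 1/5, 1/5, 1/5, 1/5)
C

For a discrete distribution over n outcomes, entropy is maximized by the uniform distribution.

Computing entropies:
H(A) = 1.5596 nats
H(B) = 0.9089 nats
H(C) = 1.6094 nats

The uniform distribution (where all probabilities equal 1/5) achieves the maximum entropy of log_e(5) = 1.6094 nats.

Distribution C has the highest entropy.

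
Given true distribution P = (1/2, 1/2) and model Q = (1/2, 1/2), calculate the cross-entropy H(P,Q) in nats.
0.6931 nats

Cross-entropy: H(P,Q) = -Σ p(x) log q(x)

Alternatively: H(P,Q) = H(P) + D_KL(P||Q)
H(P) = 0.6931 nats
D_KL(P||Q) = 0.0000 nats

H(P,Q) = 0.6931 + 0.0000 = 0.6931 nats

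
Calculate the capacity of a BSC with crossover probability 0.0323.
0.7942 bits

For a binary symmetric channel (BSC) with error probability p:
Capacity C = 1 - H(p) bits per symbol

where H(p) = -p log₂(p) - (1-p) log₂(1-p) is the binary entropy function.

H(0.0323) = 0.2058 bits
C = 1 - 0.2058 = 0.7942 bits per symbol

This means we can reliably transmit up to 0.7942 bits of information per channel use.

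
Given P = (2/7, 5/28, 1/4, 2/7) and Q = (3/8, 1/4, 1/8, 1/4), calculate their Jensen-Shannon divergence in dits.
0.0075 dits

Jensen-Shannon divergence is:
JSD(P||Q) = 0.5 × D_KL(P||M) + 0.5 × D_KL(Q||M)
where M = 0.5 × (P + Q) is the mixture distribution.

M = 0.5 × (2/7, 5/28, 1/4, 2/7) + 0.5 × (3/8, 1/4, 1/8, 1/4) = (0.330357, 3/14, 3/16, 0.267857)

D_KL(P||M) = 0.0071 dits
D_KL(Q||M) = 0.0079 dits

JSD(P||Q) = 0.5 × 0.0071 + 0.5 × 0.0079 = 0.0075 dits

Unlike KL divergence, JSD is symmetric and bounded: 0 ≤ JSD ≤ log(2).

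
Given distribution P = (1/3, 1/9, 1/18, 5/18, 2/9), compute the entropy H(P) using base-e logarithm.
1.4610 nats

Shannon entropy is H(X) = -Σ p(x) log p(x).

For P = (1/3, 1/9, 1/18, 5/18, 2/9):
H = -1/3 × log_e(1/3) -1/9 × log_e(1/9) -1/18 × log_e(1/18) -5/18 × log_e(5/18) -2/9 × log_e(2/9)
H = 1.4610 nats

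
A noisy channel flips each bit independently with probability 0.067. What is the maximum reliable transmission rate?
0.6454 bits

For a binary symmetric channel (BSC) with error probability p:
Capacity C = 1 - H(p) bits per symbol

where H(p) = -p log₂(p) - (1-p) log₂(1-p) is the binary entropy function.

H(0.067) = 0.3546 bits
C = 1 - 0.3546 = 0.6454 bits per symbol

This means we can reliably transmit up to 0.6454 bits of information per channel use.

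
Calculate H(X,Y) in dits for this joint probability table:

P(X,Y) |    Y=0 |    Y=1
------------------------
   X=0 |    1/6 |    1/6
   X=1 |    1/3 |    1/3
0.5775 dits

Joint entropy is H(X,Y) = -Σ_{x,y} p(x,y) log p(x,y).

Summing over all non-zero entries:
H(X,Y) = -[1/6·log_10(1/6) + 1/6·log_10(1/6) + 1/3·log_10(1/3) + 1/3·log_10(1/3)]
H(X,Y) = 0.5775 dits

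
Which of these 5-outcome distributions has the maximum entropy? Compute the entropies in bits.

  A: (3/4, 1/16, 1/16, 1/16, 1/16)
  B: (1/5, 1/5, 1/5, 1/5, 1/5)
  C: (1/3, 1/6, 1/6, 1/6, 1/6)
B

For a discrete distribution over n outcomes, entropy is maximized by the uniform distribution.

Computing entropies:
H(A) = 1.3113 bits
H(B) = 2.3219 bits
H(C) = 2.2516 bits

The uniform distribution (where all probabilities equal 1/5) achieves the maximum entropy of log_2(5) = 2.3219 bits.

Distribution B has the highest entropy.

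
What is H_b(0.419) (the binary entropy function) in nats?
0.6800 nats

The binary entropy function is:
H(p) = -p log(p) - (1-p) log(1-p)

H(0.419) = -0.419 × log_e(0.419) - 0.581 × log_e(0.581)
H(0.419) = 0.6800 nats

Note: Binary entropy is maximized at p=0.5 (H=1 bit) and minimized at p=0 or p=1 (H=0).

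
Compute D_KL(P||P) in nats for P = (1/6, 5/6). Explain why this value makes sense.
0.0000 nats

KL divergence satisfies the Gibbs inequality: D_KL(P||Q) ≥ 0 for all distributions P, Q.

D_KL(P||Q) = Σ p(x) log(p(x)/q(x))
Each term is p(x) × log_e(p(x)/p(x)) = p(x) × log_e(1) = 0, so the sum is 0.
D_KL(P||Q) = 0.0000 nats

When P = Q, the KL divergence is exactly 0, as there is no 'divergence' between identical distributions.

This non-negativity is a fundamental property: relative entropy cannot be negative because it measures how different Q is from P.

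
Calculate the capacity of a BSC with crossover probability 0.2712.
0.1568 bits

For a binary symmetric channel (BSC) with error probability p:
Capacity C = 1 - H(p) bits per symbol

where H(p) = -p log₂(p) - (1-p) log₂(1-p) is the binary entropy function.

H(0.2712) = 0.8432 bits
C = 1 - 0.8432 = 0.1568 bits per symbol

This means we can reliably transmit up to 0.1568 bits of information per channel use.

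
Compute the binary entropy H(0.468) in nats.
0.6911 nats

The binary entropy function is:
H(p) = -p log(p) - (1-p) log(1-p)

H(0.468) = -0.468 × log_e(0.468) - 0.532 × log_e(0.532)
H(0.468) = 0.6911 nats

Note: Binary entropy is maximized at p=0.5 (H=1 bit) and minimized at p=0 or p=1 (H=0).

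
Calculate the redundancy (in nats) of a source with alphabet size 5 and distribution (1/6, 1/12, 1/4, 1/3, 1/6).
0.0923 nats

Redundancy measures how far a source is from maximum entropy:
R = H_max - H(X)

Maximum entropy for 5 symbols: H_max = log_e(5) = 1.6094 nats
Actual entropy: H(X) = 1.5171 nats
Redundancy: R = 1.6094 - 1.5171 = 0.0923 nats

This redundancy represents potential for compression: the source could be compressed by 0.0923 nats per symbol.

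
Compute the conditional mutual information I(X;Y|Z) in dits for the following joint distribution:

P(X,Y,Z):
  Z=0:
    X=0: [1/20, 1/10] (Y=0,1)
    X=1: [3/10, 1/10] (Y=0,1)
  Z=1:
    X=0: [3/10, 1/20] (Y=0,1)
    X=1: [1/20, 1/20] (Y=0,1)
0.0285 dits

Conditional mutual information: I(X;Y|Z) = H(X|Z) + H(Y|Z) - H(X,Y|Z)

H(Z) = 0.2989
H(X,Z) = 0.5423 → H(X|Z) = 0.2435
H(Y,Z) = 0.5589 → H(Y|Z) = 0.2601
H(X,Y,Z) = 0.7739 → H(X,Y|Z) = 0.4751

I(X;Y|Z) = 0.2435 + 0.2601 - 0.4751 = 0.0285 dits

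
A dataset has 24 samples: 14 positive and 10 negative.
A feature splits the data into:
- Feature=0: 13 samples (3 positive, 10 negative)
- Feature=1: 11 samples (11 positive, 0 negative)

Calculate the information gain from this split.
0.5577 bits

Information Gain = H(Y) - H(Y|Feature)

Before split:
P(positive) = 14/24 = 0.5833
H(Y) = 0.9799 bits

After split:
Feature=0: H = 0.7793 bits (weight = 13/24)
Feature=1: H = 0.0000 bits (weight = 11/24)
H(Y|Feature) = (13/24)×0.7793 + (11/24)×0.0000 = 0.4221 bits

Information Gain = 0.9799 - 0.4221 = 0.5577 bits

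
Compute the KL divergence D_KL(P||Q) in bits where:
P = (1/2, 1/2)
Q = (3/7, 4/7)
0.0149 bits

KL divergence: D_KL(P||Q) = Σ p(x) log(p(x)/q(x))

Computing term by term:
  x=0: 1/2 × log_2[(1/2)/(3/7)] = 1/2 × 0.2224 = 0.1112
  x=1: 1/2 × log_2[(1/2)/(4/7)] = 1/2 × -0.1926 = -0.0963

D_KL(P||Q) = 0.0149 bits

Note: KL divergence is always non-negative and equals 0 iff P = Q.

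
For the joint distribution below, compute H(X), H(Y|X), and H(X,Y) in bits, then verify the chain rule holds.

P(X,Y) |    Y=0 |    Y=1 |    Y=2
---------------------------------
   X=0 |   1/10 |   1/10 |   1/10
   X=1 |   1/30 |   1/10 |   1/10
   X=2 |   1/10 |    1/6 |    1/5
H(X,Y) = 3.0519, H(X) = 1.5241, H(Y|X) = 1.5278 (all in bits)

Chain rule: H(X,Y) = H(X) + H(Y|X)

Left side — joint entropy directly:
H(X,Y) = -Σ p(x,y) log p(x,y) = 3.0519 bits

Right side — compute H(Y|X) from the conditional distributions:
P(X) = (3/10, 7/30, 7/15), so H(X) = 1.5241 bits
H(Y|X) = Σ_x P(X=x) · H(Y|X=x):
  P(Y|X=0) = (1/3, 1/3, 1/3), H(Y|X=0) = 1.5850, weight P(X=0) = 3/10
  P(Y|X=1) = (1/7, 3/7, 3/7), H(Y|X=1) = 1.4488, weight P(X=1) = 7/30
  P(Y|X=2) = (3/14, 5/14, 3/7), H(Y|X=2) = 1.5306, weight P(X=2) = 7/15
H(Y|X) = 1.5278 bits

H(X) + H(Y|X) = 1.5241 + 1.5278 = 3.0519 bits

Both sides equal 3.0519 bits. ✓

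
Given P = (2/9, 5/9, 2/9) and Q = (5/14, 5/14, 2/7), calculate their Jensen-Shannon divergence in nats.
0.0208 nats

Jensen-Shannon divergence is:
JSD(P||Q) = 0.5 × D_KL(P||M) + 0.5 × D_KL(Q||M)
where M = 0.5 × (P + Q) is the mixture distribution.

M = 0.5 × (2/9, 5/9, 2/9) + 0.5 × (5/14, 5/14, 2/7) = (0.289683, 0.456349, 0.253968)

D_KL(P||M) = 0.0207 nats
D_KL(Q||M) = 0.0209 nats

JSD(P||Q) = 0.5 × 0.0207 + 0.5 × 0.0209 = 0.0208 nats

Unlike KL divergence, JSD is symmetric and bounded: 0 ≤ JSD ≤ log(2).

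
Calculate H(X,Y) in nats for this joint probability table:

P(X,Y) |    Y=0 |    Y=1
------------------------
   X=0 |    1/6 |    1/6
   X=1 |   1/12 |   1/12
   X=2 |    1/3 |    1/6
1.6762 nats

Joint entropy is H(X,Y) = -Σ_{x,y} p(x,y) log p(x,y).

Summing over all non-zero entries:
H(X,Y) = -[1/6·log_e(1/6) + 1/6·log_e(1/6) + 1/12·log_e(1/12) + 1/12·log_e(1/12) + 1/3·log_e(1/3) + 1/6·log_e(1/6)]
H(X,Y) = 1.6762 nats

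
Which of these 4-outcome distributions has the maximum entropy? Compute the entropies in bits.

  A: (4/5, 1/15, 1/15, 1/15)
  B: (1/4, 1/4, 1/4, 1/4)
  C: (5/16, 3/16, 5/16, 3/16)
B

For a discrete distribution over n outcomes, entropy is maximized by the uniform distribution.

Computing entropies:
H(A) = 1.0389 bits
H(B) = 2.0000 bits
H(C) = 1.9544 bits

The uniform distribution (where all probabilities equal 1/4) achieves the maximum entropy of log_2(4) = 2.0000 bits.

Distribution B has the highest entropy.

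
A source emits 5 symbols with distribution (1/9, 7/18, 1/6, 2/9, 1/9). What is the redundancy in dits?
0.0526 dits

Redundancy measures how far a source is from maximum entropy:
R = H_max - H(X)

Maximum entropy for 5 symbols: H_max = log_10(5) = 0.6990 dits
Actual entropy: H(X) = 0.6464 dits
Redundancy: R = 0.6990 - 0.6464 = 0.0526 dits

This redundancy represents potential for compression: the source could be compressed by 0.0526 dits per symbol.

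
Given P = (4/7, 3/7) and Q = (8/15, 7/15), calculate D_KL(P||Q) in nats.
0.0029 nats

KL divergence: D_KL(P||Q) = Σ p(x) log(p(x)/q(x))

Computing term by term:
  x=0: 4/7 × log_e[(4/7)/(8/15)] = 4/7 × 0.0690 = 0.0394
  x=1: 3/7 × log_e[(3/7)/(7/15)] = 3/7 × -0.0852 = -0.0365

D_KL(P||Q) = 0.0029 nats

Note: KL divergence is always non-negative and equals 0 iff P = Q.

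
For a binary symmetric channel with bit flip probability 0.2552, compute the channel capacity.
0.1806 bits

For a binary symmetric channel (BSC) with error probability p:
Capacity C = 1 - H(p) bits per symbol

where H(p) = -p log₂(p) - (1-p) log₂(1-p) is the binary entropy function.

H(0.2552) = 0.8194 bits
C = 1 - 0.8194 = 0.1806 bits per symbol

This means we can reliably transmit up to 0.1806 bits of information per channel use.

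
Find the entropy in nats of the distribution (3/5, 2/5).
0.6730 nats

Shannon entropy is H(X) = -Σ p(x) log p(x).

For P = (3/5, 2/5):
H = -3/5 × log_e(3/5) -2/5 × log_e(2/5)
H = 0.6730 nats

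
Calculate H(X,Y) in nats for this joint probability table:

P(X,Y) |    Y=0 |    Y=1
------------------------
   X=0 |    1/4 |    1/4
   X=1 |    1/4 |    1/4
1.3863 nats

Joint entropy is H(X,Y) = -Σ_{x,y} p(x,y) log p(x,y).

Summing over all non-zero entries:
H(X,Y) = -[1/4·log_e(1/4) + 1/4·log_e(1/4) + 1/4·log_e(1/4) + 1/4·log_e(1/4)]
H(X,Y) = 1.3863 nats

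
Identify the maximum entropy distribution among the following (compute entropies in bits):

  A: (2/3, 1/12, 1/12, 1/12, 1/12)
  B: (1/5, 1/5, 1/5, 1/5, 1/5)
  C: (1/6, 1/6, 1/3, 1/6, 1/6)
B

For a discrete distribution over n outcomes, entropy is maximized by the uniform distribution.

Computing entropies:
H(A) = 1.5850 bits
H(B) = 2.3219 bits
H(C) = 2.2516 bits

The uniform distribution (where all probabilities equal 1/5) achieves the maximum entropy of log_2(5) = 2.3219 bits.

Distribution B has the highest entropy.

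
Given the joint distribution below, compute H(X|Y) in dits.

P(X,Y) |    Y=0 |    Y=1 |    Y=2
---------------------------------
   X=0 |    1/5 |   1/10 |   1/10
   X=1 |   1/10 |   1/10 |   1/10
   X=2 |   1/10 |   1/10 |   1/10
0.4669 dits

Using the chain rule: H(X|Y) = H(X,Y) - H(Y)

First, compute H(X,Y) = 0.9398 dits

Marginal P(Y) = (2/5, 3/10, 3/10)
H(Y) = 0.4729 dits

H(X|Y) = H(X,Y) - H(Y) = 0.9398 - 0.4729 = 0.4669 dits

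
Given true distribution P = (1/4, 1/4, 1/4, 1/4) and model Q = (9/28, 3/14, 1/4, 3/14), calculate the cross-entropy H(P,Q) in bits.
2.0206 bits

Cross-entropy: H(P,Q) = -Σ p(x) log q(x)

Alternatively: H(P,Q) = H(P) + D_KL(P||Q)
H(P) = 2.0000 bits
D_KL(P||Q) = 0.0206 bits

H(P,Q) = 2.0000 + 0.0206 = 2.0206 bits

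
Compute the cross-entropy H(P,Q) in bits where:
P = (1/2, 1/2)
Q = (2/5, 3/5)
1.0294 bits

Cross-entropy: H(P,Q) = -Σ p(x) log q(x)

Alternatively: H(P,Q) = H(P) + D_KL(P||Q)
H(P) = 1.0000 bits
D_KL(P||Q) = 0.0294 bits

H(P,Q) = 1.0000 + 0.0294 = 1.0294 bits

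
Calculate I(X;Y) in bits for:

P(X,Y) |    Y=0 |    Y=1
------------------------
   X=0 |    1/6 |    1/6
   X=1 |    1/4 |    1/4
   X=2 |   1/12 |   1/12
0.0000 bits

Mutual information: I(X;Y) = H(X) + H(Y) - H(X,Y)

Marginals:
P(X) = (1/3, 1/2, 1/6), H(X) = 1.4591 bits
P(Y) = (1/2, 1/2), H(Y) = 1.0000 bits

Joint entropy: H(X,Y) = 2.4591 bits

I(X;Y) = 1.4591 + 1.0000 - 2.4591 = 0.0000 bits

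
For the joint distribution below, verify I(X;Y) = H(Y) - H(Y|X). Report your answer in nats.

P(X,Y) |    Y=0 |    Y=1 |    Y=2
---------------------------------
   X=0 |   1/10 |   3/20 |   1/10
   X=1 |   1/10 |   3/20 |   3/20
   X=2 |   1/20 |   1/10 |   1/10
I(X;Y) = 0.0063 nats

Mutual information has multiple equivalent forms:
- I(X;Y) = H(X) - H(X|Y)
- I(X;Y) = H(Y) - H(Y|X)
- I(X;Y) = H(X) + H(Y) - H(X,Y)

Computing all quantities:
H(X) = 1.0805, H(Y) = 1.0805, H(X,Y) = 2.1548
H(X|Y) = 1.0743, H(Y|X) = 1.0743

Verification:
H(X) - H(X|Y) = 1.0805 - 1.0743 = 0.0063
H(Y) - H(Y|X) = 1.0805 - 1.0743 = 0.0063
H(X) + H(Y) - H(X,Y) = 1.0805 + 1.0805 - 2.1548 = 0.0063

All forms give I(X;Y) = 0.0063 nats. ✓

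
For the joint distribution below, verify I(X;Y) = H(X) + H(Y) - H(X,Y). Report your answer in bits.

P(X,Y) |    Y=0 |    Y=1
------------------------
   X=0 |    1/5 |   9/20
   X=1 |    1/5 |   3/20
I(X;Y) = 0.0473 bits

Mutual information has multiple equivalent forms:
- I(X;Y) = H(X) - H(X|Y)
- I(X;Y) = H(Y) - H(Y|X)
- I(X;Y) = H(X) + H(Y) - H(X,Y)

Computing all quantities:
H(X) = 0.9341, H(Y) = 0.9710, H(X,Y) = 1.8577
H(X|Y) = 0.8868, H(Y|X) = 0.9236

Verification:
H(X) - H(X|Y) = 0.9341 - 0.8868 = 0.0473
H(Y) - H(Y|X) = 0.9710 - 0.9236 = 0.0473
H(X) + H(Y) - H(X,Y) = 0.9341 + 0.9710 - 1.8577 = 0.0473

All forms give I(X;Y) = 0.0473 bits. ✓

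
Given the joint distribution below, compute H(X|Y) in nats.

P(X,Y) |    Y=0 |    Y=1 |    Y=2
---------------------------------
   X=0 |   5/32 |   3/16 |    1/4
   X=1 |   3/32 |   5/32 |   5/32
0.6729 nats

Using the chain rule: H(X|Y) = H(X,Y) - H(Y)

First, compute H(X,Y) = 1.7525 nats

Marginal P(Y) = (1/4, 11/32, 13/32)
H(Y) = 1.0796 nats

H(X|Y) = H(X,Y) - H(Y) = 1.7525 - 1.0796 = 0.6729 nats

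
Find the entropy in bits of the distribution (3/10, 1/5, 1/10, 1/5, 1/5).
2.2464 bits

Shannon entropy is H(X) = -Σ p(x) log p(x).

For P = (3/10, 1/5, 1/10, 1/5, 1/5):
H = -3/10 × log_2(3/10) -1/5 × log_2(1/5) -1/10 × log_2(1/10) -1/5 × log_2(1/5) -1/5 × log_2(1/5)
H = 2.2464 bits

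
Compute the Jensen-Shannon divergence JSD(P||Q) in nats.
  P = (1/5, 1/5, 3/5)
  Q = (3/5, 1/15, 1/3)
0.0891 nats

Jensen-Shannon divergence is:
JSD(P||Q) = 0.5 × D_KL(P||M) + 0.5 × D_KL(Q||M)
where M = 0.5 × (P + Q) is the mixture distribution.

M = 0.5 × (1/5, 1/5, 3/5) + 0.5 × (3/5, 1/15, 1/3) = (2/5, 2/15, 7/15)

D_KL(P||M) = 0.0933 nats
D_KL(Q||M) = 0.0849 nats

JSD(P||Q) = 0.5 × 0.0933 + 0.5 × 0.0849 = 0.0891 nats

Unlike KL divergence, JSD is symmetric and bounded: 0 ≤ JSD ≤ log(2).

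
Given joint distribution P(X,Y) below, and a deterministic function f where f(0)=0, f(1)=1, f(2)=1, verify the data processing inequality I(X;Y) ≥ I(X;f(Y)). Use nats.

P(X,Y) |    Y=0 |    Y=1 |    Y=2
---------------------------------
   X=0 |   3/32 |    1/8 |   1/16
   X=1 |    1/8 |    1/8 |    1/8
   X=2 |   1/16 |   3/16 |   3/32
I(X;Y) = 0.0229, I(X;f(Y)) = 0.0134, inequality holds: 0.0229 ≥ 0.0134

Data Processing Inequality: For any Markov chain X → Y → Z, we have I(X;Y) ≥ I(X;Z).

Here Z = f(Y) is a deterministic function of Y, forming X → Y → Z.

Original I(X;Y) = 0.0229 nats

After applying f:
P(X,Z) where Z=f(Y):
- P(X,Z=0) = P(X,Y=0)
- P(X,Z=1) = P(X,Y=1) + P(X,Y=2)

I(X;Z) = I(X;f(Y)) = 0.0134 nats

Verification: 0.0229 ≥ 0.0134 ✓

Information cannot be created by processing; the function f can only lose information about X.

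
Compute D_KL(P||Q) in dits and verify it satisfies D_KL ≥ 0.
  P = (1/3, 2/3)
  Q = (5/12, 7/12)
0.0064 dits

KL divergence satisfies the Gibbs inequality: D_KL(P||Q) ≥ 0 for all distributions P, Q.

D_KL(P||Q) = Σ p(x) log(p(x)/q(x))
Term by term:
  x=0: 1/3 × log_10[(1/3)/(5/12)] = -0.0323
  x=1: 2/3 × log_10[(2/3)/(7/12)] = 0.0387
D_KL(P||Q) = 0.0064 dits

D_KL(P||Q) = 0.0064 ≥ 0 ✓

This non-negativity is a fundamental property: relative entropy cannot be negative because it measures how different Q is from P.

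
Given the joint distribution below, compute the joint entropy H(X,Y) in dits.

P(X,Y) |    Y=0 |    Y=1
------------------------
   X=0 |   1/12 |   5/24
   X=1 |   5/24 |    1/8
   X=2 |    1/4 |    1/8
0.7501 dits

Joint entropy is H(X,Y) = -Σ_{x,y} p(x,y) log p(x,y).

Summing over all non-zero entries:
H(X,Y) = -[1/12·log_10(1/12) + 5/24·log_10(5/24) + 5/24·log_10(5/24) + 1/8·log_10(1/8) + 1/4·log_10(1/4) + 1/8·log_10(1/8)]
H(X,Y) = 0.7501 dits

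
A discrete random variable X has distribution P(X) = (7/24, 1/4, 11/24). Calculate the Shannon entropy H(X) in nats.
1.0635 nats

Shannon entropy is H(X) = -Σ p(x) log p(x).

For P = (7/24, 1/4, 11/24):
H = -7/24 × log_e(7/24) -1/4 × log_e(1/4) -11/24 × log_e(11/24)
H = 1.0635 nats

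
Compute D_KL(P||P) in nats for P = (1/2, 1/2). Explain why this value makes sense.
0.0000 nats

KL divergence satisfies the Gibbs inequality: D_KL(P||Q) ≥ 0 for all distributions P, Q.

D_KL(P||Q) = Σ p(x) log(p(x)/q(x))
Each term is p(x) × log_e(p(x)/p(x)) = p(x) × log_e(1) = 0, so the sum is 0.
D_KL(P||Q) = 0.0000 nats

When P = Q, the KL divergence is exactly 0, as there is no 'divergence' between identical distributions.

This non-negativity is a fundamental property: relative entropy cannot be negative because it measures how different Q is from P.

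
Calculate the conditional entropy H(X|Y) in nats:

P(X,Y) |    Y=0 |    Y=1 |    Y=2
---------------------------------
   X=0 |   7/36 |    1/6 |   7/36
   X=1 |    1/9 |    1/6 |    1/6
0.6806 nats

Using the chain rule: H(X|Y) = H(X,Y) - H(Y)

First, compute H(X,Y) = 1.7769 nats

Marginal P(Y) = (11/36, 1/3, 13/36)
H(Y) = 1.0963 nats

H(X|Y) = H(X,Y) - H(Y) = 1.7769 - 1.0963 = 0.6806 nats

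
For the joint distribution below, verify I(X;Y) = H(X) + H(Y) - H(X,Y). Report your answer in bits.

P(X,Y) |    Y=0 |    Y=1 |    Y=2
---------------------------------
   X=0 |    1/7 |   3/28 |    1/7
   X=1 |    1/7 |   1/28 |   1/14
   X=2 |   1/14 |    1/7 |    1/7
I(X;Y) = 0.0713 bits

Mutual information has multiple equivalent forms:
- I(X;Y) = H(X) - H(X|Y)
- I(X;Y) = H(Y) - H(Y|X)
- I(X;Y) = H(X) + H(Y) - H(X,Y)

Computing all quantities:
H(X) = 1.5601, H(Y) = 1.5774, H(X,Y) = 3.0661
H(X|Y) = 1.4887, H(Y|X) = 1.5061

Verification:
H(X) - H(X|Y) = 1.5601 - 1.4887 = 0.0713
H(Y) - H(Y|X) = 1.5774 - 1.5061 = 0.0713
H(X) + H(Y) - H(X,Y) = 1.5601 + 1.5774 - 3.0661 = 0.0713

All forms give I(X;Y) = 0.0713 bits. ✓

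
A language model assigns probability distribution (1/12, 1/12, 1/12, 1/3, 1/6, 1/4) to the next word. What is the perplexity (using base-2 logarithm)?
5.1173

Perplexity is 2^H (or exp(H) for natural log).

First, H = -Σ p log p = 2.3554 bits
Perplexity = 2^2.3554 = 5.1173

Interpretation: The model's uncertainty is equivalent to choosing uniformly among 5.1 options.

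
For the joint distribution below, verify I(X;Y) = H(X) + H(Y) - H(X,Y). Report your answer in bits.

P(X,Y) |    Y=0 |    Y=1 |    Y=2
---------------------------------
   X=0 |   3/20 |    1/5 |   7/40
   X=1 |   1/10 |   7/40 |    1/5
I(X;Y) = 0.0079 bits

Mutual information has multiple equivalent forms:
- I(X;Y) = H(X) - H(X|Y)
- I(X;Y) = H(Y) - H(Y|X)
- I(X;Y) = H(X) + H(Y) - H(X,Y)

Computing all quantities:
H(X) = 0.9982, H(Y) = 1.5613, H(X,Y) = 2.5516
H(X|Y) = 0.9903, H(Y|X) = 1.5534

Verification:
H(X) - H(X|Y) = 0.9982 - 0.9903 = 0.0079
H(Y) - H(Y|X) = 1.5613 - 1.5534 = 0.0079
H(X) + H(Y) - H(X,Y) = 0.9982 + 1.5613 - 2.5516 = 0.0079

All forms give I(X;Y) = 0.0079 bits. ✓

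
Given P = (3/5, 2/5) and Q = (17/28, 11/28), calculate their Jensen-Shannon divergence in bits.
0.0000 bits

Jensen-Shannon divergence is:
JSD(P||Q) = 0.5 × D_KL(P||M) + 0.5 × D_KL(Q||M)
where M = 0.5 × (P + Q) is the mixture distribution.

M = 0.5 × (3/5, 2/5) + 0.5 × (17/28, 11/28) = (0.603571, 0.396429)

D_KL(P||M) = 0.0000 bits
D_KL(Q||M) = 0.0000 bits

JSD(P||Q) = 0.5 × 0.0000 + 0.5 × 0.0000 = 0.0000 bits

Unlike KL divergence, JSD is symmetric and bounded: 0 ≤ JSD ≤ log(2).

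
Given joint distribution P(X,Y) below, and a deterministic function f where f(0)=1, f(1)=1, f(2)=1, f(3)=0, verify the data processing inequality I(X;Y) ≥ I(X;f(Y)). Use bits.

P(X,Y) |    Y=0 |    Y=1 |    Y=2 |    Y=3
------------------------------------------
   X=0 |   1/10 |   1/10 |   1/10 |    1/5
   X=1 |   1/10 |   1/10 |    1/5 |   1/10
I(X;Y) = 0.0490, I(X;f(Y)) = 0.0349, inequality holds: 0.0490 ≥ 0.0349

Data Processing Inequality: For any Markov chain X → Y → Z, we have I(X;Y) ≥ I(X;Z).

Here Z = f(Y) is a deterministic function of Y, forming X → Y → Z.

Original I(X;Y) = 0.0490 bits

After applying f:
P(X,Z) where Z=f(Y):
- P(X,Z=0) = P(X,Y=3)
- P(X,Z=1) = P(X,Y=0) + P(X,Y=1) + P(X,Y=2)

I(X;Z) = I(X;f(Y)) = 0.0349 bits

Verification: 0.0490 ≥ 0.0349 ✓

Information cannot be created by processing; the function f can only lose information about X.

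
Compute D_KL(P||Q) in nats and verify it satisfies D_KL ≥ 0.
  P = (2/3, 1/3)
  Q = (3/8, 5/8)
0.1740 nats

KL divergence satisfies the Gibbs inequality: D_KL(P||Q) ≥ 0 for all distributions P, Q.

D_KL(P||Q) = Σ p(x) log(p(x)/q(x))
Term by term:
  x=0: 2/3 × log_e[(2/3)/(3/8)] = 0.3836
  x=1: 1/3 × log_e[(1/3)/(5/8)] = -0.2095
D_KL(P||Q) = 0.1740 nats

D_KL(P||Q) = 0.1740 ≥ 0 ✓

This non-negativity is a fundamental property: relative entropy cannot be negative because it measures how different Q is from P.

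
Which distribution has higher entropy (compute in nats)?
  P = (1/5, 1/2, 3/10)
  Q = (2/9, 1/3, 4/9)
Q

Computing entropies in nats:
H(P) = 1.0297
H(Q) = 1.0609

Distribution Q has higher entropy.

Intuition: The distribution closer to uniform (more spread out) has higher entropy.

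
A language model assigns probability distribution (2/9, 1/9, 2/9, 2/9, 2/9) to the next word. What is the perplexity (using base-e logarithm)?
4.8603

Perplexity is e^H (or exp(H) for natural log).

First, H = -Σ p log p = 1.5811 nats
Perplexity = e^1.5811 = 4.8603

Interpretation: The model's uncertainty is equivalent to choosing uniformly among 4.9 options.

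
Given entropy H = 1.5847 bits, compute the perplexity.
2.9995

Perplexity is 2^H (or exp(H) for natural log).

H = 1.5847 bits
Perplexity = 2^1.5847 = 2.9995

Interpretation: The model's uncertainty is equivalent to choosing uniformly among 3.0 options.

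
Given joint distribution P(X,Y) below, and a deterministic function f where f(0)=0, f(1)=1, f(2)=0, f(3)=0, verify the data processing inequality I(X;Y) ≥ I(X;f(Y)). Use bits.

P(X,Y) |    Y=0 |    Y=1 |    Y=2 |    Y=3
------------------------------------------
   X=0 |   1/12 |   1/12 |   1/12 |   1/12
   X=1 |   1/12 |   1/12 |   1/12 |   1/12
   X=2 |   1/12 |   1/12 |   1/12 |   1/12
I(X;Y) = 0.0000, I(X;f(Y)) = 0.0000, inequality holds: 0.0000 ≥ 0.0000

Data Processing Inequality: For any Markov chain X → Y → Z, we have I(X;Y) ≥ I(X;Z).

Here Z = f(Y) is a deterministic function of Y, forming X → Y → Z.

Original I(X;Y) = 0.0000 bits

After applying f:
P(X,Z) where Z=f(Y):
- P(X,Z=0) = P(X,Y=0) + P(X,Y=2) + P(X,Y=3)
- P(X,Z=1) = P(X,Y=1)

I(X;Z) = I(X;f(Y)) = 0.0000 bits

Verification: 0.0000 ≥ 0.0000 ✓

Information cannot be created by processing; the function f can only lose information about X.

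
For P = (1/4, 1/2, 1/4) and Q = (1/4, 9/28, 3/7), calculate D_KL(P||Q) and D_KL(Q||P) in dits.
D_KL(P||Q) = 0.0374, D_KL(Q||P) = 0.0386

KL divergence is not symmetric: D_KL(P||Q) ≠ D_KL(Q||P) in general.

D_KL(P||Q) = 0.0374 dits
D_KL(Q||P) = 0.0386 dits

No, they are not equal!

This asymmetry is why KL divergence is not a true distance metric.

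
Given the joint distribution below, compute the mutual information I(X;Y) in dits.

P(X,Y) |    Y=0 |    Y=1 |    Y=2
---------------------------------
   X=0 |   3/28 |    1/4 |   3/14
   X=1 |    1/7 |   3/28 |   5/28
0.0101 dits

Mutual information: I(X;Y) = H(X) + H(Y) - H(X,Y)

Marginals:
P(X) = (4/7, 3/7), H(X) = 0.2966 dits
P(Y) = (1/4, 5/14, 11/28), H(Y) = 0.4696 dits

Joint entropy: H(X,Y) = 0.7561 dits

I(X;Y) = 0.2966 + 0.4696 - 0.7561 = 0.0101 dits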